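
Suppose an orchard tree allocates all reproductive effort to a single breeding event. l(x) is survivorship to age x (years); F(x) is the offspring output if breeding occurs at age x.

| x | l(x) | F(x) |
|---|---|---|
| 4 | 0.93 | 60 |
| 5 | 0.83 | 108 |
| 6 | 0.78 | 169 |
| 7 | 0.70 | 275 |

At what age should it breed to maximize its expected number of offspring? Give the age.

7

Expected offspring if breeding at age x = l(x) × F(x):
  age 4: 0.93 × 60 = 55.800
  age 5: 0.83 × 108 = 89.640
  age 6: 0.78 × 169 = 131.820
  age 7: 0.70 × 275 = 192.500
Maximum at age 7 (192.500).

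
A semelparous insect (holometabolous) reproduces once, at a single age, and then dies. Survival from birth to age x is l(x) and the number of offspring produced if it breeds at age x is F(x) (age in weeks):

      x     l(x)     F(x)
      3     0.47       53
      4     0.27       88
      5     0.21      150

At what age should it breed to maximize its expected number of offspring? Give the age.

Expected offspring if breeding at age x = l(x) × F(x):
  age 3: 0.47 × 53 = 24.910
  age 4: 0.27 × 88 = 23.760
  age 5: 0.21 × 150 = 31.500
Maximum at age 5 (31.500).

5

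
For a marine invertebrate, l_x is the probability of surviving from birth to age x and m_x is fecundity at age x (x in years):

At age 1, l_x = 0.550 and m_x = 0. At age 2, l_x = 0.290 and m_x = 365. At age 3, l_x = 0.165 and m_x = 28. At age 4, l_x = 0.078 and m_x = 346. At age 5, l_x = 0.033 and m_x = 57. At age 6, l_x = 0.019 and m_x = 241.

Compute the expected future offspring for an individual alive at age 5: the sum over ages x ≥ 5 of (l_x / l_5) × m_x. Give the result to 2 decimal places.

l_5 = 0.033. Conditional survival from age 5 to x is l_x / l_5.
  x=5: (0.033/0.033) × 57 = 57.0000
  x=6: (0.019/0.033) × 241 = 138.7576
Sum = 57.0000 + 138.7576 = 195.7576

195.76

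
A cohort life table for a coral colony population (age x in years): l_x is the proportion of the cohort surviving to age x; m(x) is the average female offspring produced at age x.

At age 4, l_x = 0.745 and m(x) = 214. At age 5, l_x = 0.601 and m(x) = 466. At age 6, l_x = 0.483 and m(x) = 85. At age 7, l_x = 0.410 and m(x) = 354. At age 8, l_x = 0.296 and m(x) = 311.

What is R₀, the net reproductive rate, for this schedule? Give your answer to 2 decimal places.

R₀ = Σ l_x m(x):
  age 4: 0.745 × 214 = 159.4300
  age 5: 0.601 × 466 = 280.0660
  age 6: 0.483 × 85 = 41.0550
  age 7: 0.410 × 354 = 145.1400
  age 8: 0.296 × 311 = 92.0560
R₀ = 159.4300 + 280.0660 + 41.0550 + 145.1400 + 92.0560 = 717.7470

717.75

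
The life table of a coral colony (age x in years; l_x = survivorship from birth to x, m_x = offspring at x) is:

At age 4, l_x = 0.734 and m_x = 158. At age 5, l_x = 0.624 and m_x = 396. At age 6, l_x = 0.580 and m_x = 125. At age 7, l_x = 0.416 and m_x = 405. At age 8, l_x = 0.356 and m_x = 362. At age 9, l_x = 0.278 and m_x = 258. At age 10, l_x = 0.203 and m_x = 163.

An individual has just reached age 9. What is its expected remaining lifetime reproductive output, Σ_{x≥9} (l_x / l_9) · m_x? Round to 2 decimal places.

l_9 = 0.278. Conditional survival from age 9 to x is l_x / l_9.
  x=9: (0.278/0.278) × 258 = 258.0000
  x=10: (0.203/0.278) × 163 = 119.0252
Sum = 258.0000 + 119.0252 = 377.0252

377.03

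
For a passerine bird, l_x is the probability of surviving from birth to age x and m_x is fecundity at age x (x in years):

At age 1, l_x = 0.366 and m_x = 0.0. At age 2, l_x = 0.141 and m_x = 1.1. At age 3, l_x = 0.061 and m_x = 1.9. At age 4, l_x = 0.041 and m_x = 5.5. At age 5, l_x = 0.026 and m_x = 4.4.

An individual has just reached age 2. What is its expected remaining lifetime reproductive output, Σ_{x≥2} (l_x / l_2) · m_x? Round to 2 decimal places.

4.33

l_2 = 0.141. Conditional survival from age 2 to x is l_x / l_2.
  x=2: (0.141/0.141) × 1.1 = 1.1000
  x=3: (0.061/0.141) × 1.9 = 0.8220
  x=4: (0.041/0.141) × 5.5 = 1.5993
  x=5: (0.026/0.141) × 4.4 = 0.8113
Sum = 1.1000 + 0.8220 + 1.5993 + 0.8113 = 4.3326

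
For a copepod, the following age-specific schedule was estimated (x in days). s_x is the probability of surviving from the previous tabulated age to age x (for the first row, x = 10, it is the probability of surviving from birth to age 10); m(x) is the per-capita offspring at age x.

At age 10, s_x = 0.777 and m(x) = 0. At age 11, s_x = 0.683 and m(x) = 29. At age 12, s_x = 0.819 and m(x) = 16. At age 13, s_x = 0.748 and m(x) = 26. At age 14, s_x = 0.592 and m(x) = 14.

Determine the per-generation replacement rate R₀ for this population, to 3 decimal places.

33.492

Survivorship from birth: l_x = s_10·s_11·…·s_x.
  l_10 = 0.77700
  l_11 = 0.53069
  l_12 = 0.43464
  l_13 = 0.32511
  l_14 = 0.19246
R₀ = Σ l_x m(x):
  age 10: 0.77700 × 0 = 0.0000
  age 11: 0.53069 × 29 = 15.3900
  age 12: 0.43464 × 16 = 6.9542
  age 13: 0.32511 × 26 = 8.4529
  age 14: 0.19246 × 14 = 2.6944
R₀ = 0.0000 + 15.3900 + 6.9542 + 8.4529 + 2.6944 = 33.4916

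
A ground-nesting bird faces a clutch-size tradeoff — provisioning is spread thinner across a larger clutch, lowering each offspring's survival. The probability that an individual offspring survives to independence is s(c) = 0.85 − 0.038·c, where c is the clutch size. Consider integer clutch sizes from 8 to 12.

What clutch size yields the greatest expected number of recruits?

11

Expected recruits = c × s(c):
  c=8: 8 × 0.546 = 4.368
  c=9: 9 × 0.508 = 4.572
  c=10: 10 × 0.470 = 4.700
  c=11: 11 × 0.432 = 4.752
  c=12: 12 × 0.394 = 4.728
Maximum at c = 11 (4.752 recruits).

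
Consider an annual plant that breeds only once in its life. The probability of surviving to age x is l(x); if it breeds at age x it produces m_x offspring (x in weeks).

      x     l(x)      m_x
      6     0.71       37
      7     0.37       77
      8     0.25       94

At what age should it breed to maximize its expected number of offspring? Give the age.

7

Expected offspring if breeding at age x = l(x) × m_x:
  age 6: 0.71 × 37 = 26.270
  age 7: 0.37 × 77 = 28.490
  age 8: 0.25 × 94 = 23.500
Maximum at age 7 (28.490).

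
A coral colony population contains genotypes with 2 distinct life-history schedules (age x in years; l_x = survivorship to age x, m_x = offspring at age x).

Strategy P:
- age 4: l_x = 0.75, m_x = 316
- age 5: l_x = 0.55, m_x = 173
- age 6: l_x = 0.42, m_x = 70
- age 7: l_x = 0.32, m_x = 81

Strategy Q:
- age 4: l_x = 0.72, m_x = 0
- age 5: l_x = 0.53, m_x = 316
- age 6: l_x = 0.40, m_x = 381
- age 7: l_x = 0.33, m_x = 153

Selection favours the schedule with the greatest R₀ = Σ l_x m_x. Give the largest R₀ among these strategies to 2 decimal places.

Strategy P: R₀ = 0.75×316 + 0.55×173 + 0.42×70 + 0.32×81 = 387.4700
Strategy Q: R₀ = 0.72×0 + 0.53×316 + 0.40×381 + 0.33×153 = 370.3700
Highest R₀: strategy P with 387.4700.

387.47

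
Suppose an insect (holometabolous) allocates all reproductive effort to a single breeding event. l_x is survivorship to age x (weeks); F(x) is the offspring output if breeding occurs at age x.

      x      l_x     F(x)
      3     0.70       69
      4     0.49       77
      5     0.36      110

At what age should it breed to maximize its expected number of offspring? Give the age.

3

Expected offspring if breeding at age x = l_x × F(x):
  age 3: 0.70 × 69 = 48.300
  age 4: 0.49 × 77 = 37.730
  age 5: 0.36 × 110 = 39.600
Maximum at age 3 (48.300).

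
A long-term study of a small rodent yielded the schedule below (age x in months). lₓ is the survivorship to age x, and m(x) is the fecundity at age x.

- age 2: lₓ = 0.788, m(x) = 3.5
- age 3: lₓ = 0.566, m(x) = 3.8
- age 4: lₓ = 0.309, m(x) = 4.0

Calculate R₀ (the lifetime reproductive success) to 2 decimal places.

6.14

R₀ = Σ lₓ m(x):
  age 2: 0.788 × 3.5 = 2.7580
  age 3: 0.566 × 3.8 = 2.1508
  age 4: 0.309 × 4.0 = 1.2360
R₀ = 2.7580 + 2.1508 + 1.2360 = 6.1448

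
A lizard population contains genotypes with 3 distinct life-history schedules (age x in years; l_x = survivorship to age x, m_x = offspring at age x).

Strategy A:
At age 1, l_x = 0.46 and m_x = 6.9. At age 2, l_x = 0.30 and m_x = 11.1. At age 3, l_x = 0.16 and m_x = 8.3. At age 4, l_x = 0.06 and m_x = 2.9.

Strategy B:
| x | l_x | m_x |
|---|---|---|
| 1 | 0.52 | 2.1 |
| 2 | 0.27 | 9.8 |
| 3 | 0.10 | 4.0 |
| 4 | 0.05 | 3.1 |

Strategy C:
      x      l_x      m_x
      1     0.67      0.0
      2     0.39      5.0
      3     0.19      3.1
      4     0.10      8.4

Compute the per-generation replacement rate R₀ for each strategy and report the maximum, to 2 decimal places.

Strategy A: R₀ = 0.46×6.9 + 0.30×11.1 + 0.16×8.3 + 0.06×2.9 = 8.0060
Strategy B: R₀ = 0.52×2.1 + 0.27×9.8 + 0.10×4.0 + 0.05×3.1 = 4.2930
Strategy C: R₀ = 0.67×0.0 + 0.39×5.0 + 0.19×3.1 + 0.10×8.4 = 3.3790
Highest R₀: strategy A with 8.0060.

8.01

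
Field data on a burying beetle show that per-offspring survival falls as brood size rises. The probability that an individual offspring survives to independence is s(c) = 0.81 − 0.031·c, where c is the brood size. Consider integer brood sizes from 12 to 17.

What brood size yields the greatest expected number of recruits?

Expected recruits = c × s(c):
  c=12: 12 × 0.438 = 5.256
  c=13: 13 × 0.407 = 5.291
  c=14: 14 × 0.376 = 5.264
  c=15: 15 × 0.345 = 5.175
  c=16: 16 × 0.314 = 5.024
  c=17: 17 × 0.283 = 4.811
Maximum at c = 13 (5.291 recruits).

13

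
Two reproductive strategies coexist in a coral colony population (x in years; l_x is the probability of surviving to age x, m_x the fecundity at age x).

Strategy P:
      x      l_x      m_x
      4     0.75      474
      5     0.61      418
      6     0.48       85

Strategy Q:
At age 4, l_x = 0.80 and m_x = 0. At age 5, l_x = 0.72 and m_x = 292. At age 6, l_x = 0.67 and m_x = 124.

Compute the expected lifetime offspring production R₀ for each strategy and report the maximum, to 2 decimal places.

651.28

Strategy P: R₀ = 0.75×474 + 0.61×418 + 0.48×85 = 651.2800
Strategy Q: R₀ = 0.80×0 + 0.72×292 + 0.67×124 = 293.3200
Highest R₀: strategy P with 651.2800.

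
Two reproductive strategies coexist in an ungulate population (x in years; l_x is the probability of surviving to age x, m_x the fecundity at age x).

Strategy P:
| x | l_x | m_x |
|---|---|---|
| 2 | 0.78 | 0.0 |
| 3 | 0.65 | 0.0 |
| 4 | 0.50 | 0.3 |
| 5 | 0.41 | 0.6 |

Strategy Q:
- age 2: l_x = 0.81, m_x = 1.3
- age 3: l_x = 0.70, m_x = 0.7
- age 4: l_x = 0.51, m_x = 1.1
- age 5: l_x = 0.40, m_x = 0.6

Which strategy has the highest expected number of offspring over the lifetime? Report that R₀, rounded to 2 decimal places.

Strategy P: R₀ = 0.78×0.0 + 0.65×0.0 + 0.50×0.3 + 0.41×0.6 = 0.3960
Strategy Q: R₀ = 0.81×1.3 + 0.70×0.7 + 0.51×1.1 + 0.40×0.6 = 2.3440
Highest R₀: strategy Q with 2.3440.

2.34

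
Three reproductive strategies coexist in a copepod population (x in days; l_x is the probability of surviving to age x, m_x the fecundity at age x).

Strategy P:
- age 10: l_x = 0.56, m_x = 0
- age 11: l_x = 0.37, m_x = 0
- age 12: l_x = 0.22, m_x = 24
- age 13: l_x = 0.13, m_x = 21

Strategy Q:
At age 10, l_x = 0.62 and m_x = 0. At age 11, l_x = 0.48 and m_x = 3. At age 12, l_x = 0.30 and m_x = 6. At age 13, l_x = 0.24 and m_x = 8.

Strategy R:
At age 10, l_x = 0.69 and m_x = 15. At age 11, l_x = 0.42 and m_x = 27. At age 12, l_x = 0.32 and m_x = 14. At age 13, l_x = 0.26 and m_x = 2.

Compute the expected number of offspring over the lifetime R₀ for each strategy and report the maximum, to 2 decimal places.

26.69

Strategy P: R₀ = 0.56×0 + 0.37×0 + 0.22×24 + 0.13×21 = 8.0100
Strategy Q: R₀ = 0.62×0 + 0.48×3 + 0.30×6 + 0.24×8 = 5.1600
Strategy R: R₀ = 0.69×15 + 0.42×27 + 0.32×14 + 0.26×2 = 26.6900
Highest R₀: strategy R with 26.6900.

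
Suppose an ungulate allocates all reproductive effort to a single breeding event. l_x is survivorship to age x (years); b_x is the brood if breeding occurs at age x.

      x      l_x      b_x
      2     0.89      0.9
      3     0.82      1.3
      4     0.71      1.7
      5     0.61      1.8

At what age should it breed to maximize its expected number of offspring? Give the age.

4

Expected offspring if breeding at age x = l_x × b_x:
  age 2: 0.89 × 0.9 = 0.801
  age 3: 0.82 × 1.3 = 1.066
  age 4: 0.71 × 1.7 = 1.207
  age 5: 0.61 × 1.8 = 1.098
Maximum at age 4 (1.207).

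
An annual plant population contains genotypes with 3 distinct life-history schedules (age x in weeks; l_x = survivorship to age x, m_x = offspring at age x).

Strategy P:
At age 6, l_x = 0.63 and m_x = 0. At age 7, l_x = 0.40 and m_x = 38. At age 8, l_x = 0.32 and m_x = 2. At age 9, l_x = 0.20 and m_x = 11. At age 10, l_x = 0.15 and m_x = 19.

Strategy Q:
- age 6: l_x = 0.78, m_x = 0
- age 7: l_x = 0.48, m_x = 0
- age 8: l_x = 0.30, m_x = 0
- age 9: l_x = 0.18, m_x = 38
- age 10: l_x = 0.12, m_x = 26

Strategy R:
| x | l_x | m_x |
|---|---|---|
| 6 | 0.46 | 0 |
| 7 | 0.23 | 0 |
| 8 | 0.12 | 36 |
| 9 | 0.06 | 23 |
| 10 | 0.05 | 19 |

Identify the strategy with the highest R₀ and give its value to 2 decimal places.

20.89

Strategy P: R₀ = 0.63×0 + 0.40×38 + 0.32×2 + 0.20×11 + 0.15×19 = 20.8900
Strategy Q: R₀ = 0.78×0 + 0.48×0 + 0.30×0 + 0.18×38 + 0.12×26 = 9.9600
Strategy R: R₀ = 0.46×0 + 0.23×0 + 0.12×36 + 0.06×23 + 0.05×19 = 6.6500
Highest R₀: strategy P with 20.8900.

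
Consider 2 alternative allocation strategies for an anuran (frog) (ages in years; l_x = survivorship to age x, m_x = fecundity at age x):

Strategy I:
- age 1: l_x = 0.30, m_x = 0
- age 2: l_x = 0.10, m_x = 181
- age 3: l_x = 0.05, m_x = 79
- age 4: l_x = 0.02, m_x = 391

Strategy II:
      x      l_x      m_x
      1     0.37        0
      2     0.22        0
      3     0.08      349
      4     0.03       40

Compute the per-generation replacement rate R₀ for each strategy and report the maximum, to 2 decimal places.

29.87

Strategy I: R₀ = 0.30×0 + 0.10×181 + 0.05×79 + 0.02×391 = 29.8700
Strategy II: R₀ = 0.37×0 + 0.22×0 + 0.08×349 + 0.03×40 = 29.1200
Highest R₀: strategy I with 29.8700.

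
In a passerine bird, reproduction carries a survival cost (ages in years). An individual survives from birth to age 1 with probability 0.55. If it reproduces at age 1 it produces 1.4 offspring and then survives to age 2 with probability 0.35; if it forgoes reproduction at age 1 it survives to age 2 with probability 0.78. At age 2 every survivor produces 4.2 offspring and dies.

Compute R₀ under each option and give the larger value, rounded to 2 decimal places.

1.80

breed at age 1: R₀ = 0.55 × (1.4 + 0.35 × 4.2) = 0.55 × 2.8700 = 1.5785
delay to age 2: R₀ = 0.55 × (0.78 × 4.2) = 0.55 × 3.2760 = 1.8018
Higher: delay to age 2 (1.8018).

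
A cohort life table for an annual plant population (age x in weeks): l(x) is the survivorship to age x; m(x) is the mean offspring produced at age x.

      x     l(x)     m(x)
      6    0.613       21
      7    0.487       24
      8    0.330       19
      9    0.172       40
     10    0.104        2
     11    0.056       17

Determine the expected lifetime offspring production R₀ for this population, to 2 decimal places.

38.87

R₀ = Σ l(x) m(x):
  age 6: 0.613 × 21 = 12.8730
  age 7: 0.487 × 24 = 11.6880
  age 8: 0.330 × 19 = 6.2700
  age 9: 0.172 × 40 = 6.8800
  age 10: 0.104 × 2 = 0.2080
  age 11: 0.056 × 17 = 0.9520
R₀ = 12.8730 + 11.6880 + 6.2700 + 6.8800 + 0.2080 + 0.9520 = 38.8710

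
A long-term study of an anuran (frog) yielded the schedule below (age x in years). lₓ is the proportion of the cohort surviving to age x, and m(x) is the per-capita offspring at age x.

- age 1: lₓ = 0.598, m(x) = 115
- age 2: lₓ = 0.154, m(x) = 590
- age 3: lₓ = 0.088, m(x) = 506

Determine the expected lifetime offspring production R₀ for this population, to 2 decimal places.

R₀ = Σ lₓ m(x):
  age 1: 0.598 × 115 = 68.7700
  age 2: 0.154 × 590 = 90.8600
  age 3: 0.088 × 506 = 44.5280
R₀ = 68.7700 + 90.8600 + 44.5280 = 204.1580

204.16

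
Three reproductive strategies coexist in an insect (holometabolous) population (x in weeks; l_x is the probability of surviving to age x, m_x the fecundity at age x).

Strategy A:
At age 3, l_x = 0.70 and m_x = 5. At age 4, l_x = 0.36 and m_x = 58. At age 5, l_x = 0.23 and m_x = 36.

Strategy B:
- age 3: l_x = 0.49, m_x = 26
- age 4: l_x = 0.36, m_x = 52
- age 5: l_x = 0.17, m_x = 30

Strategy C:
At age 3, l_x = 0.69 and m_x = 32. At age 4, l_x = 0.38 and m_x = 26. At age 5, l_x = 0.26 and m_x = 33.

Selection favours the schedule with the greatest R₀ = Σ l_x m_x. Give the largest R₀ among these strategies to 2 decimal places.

Strategy A: R₀ = 0.70×5 + 0.36×58 + 0.23×36 = 32.6600
Strategy B: R₀ = 0.49×26 + 0.36×52 + 0.17×30 = 36.5600
Strategy C: R₀ = 0.69×32 + 0.38×26 + 0.26×33 = 40.5400
Highest R₀: strategy C with 40.5400.

40.54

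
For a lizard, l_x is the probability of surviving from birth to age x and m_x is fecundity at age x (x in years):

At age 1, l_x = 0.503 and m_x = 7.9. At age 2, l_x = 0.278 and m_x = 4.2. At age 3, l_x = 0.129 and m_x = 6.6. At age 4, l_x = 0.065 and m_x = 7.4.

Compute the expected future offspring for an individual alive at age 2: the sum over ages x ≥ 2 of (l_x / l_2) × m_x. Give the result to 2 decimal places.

8.99

l_2 = 0.278. Conditional survival from age 2 to x is l_x / l_2.
  x=2: (0.278/0.278) × 4.2 = 4.2000
  x=3: (0.129/0.278) × 6.6 = 3.0626
  x=4: (0.065/0.278) × 7.4 = 1.7302
Sum = 4.2000 + 3.0626 + 1.7302 = 8.9928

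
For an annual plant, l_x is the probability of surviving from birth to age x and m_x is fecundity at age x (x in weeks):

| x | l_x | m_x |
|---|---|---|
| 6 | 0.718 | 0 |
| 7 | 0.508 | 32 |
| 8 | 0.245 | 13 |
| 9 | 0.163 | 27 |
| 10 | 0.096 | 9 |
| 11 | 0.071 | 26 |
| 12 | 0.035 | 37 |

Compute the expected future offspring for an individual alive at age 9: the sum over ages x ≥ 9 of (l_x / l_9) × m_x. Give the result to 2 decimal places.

l_9 = 0.163. Conditional survival from age 9 to x is l_x / l_9.
  x=9: (0.163/0.163) × 27 = 27.0000
  x=10: (0.096/0.163) × 9 = 5.3006
  x=11: (0.071/0.163) × 26 = 11.3252
  x=12: (0.035/0.163) × 37 = 7.9448
Sum = 27.0000 + 5.3006 + 11.3252 + 7.9448 = 51.5706

51.57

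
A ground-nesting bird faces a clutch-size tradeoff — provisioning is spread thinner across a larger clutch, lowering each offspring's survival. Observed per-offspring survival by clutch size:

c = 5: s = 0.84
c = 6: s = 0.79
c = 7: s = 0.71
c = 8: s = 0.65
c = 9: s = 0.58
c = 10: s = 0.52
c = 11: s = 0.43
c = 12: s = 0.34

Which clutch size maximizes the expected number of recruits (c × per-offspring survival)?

Expected recruits = c × s(c):
  c=5: 5 × 0.84 = 4.200
  c=6: 6 × 0.79 = 4.740
  c=7: 7 × 0.71 = 4.970
  c=8: 8 × 0.65 = 5.200
  c=9: 9 × 0.58 = 5.220
  c=10: 10 × 0.52 = 5.200
  c=11: 11 × 0.43 = 4.730
  c=12: 12 × 0.34 = 4.080
Maximum at c = 9 (5.220 recruits).

9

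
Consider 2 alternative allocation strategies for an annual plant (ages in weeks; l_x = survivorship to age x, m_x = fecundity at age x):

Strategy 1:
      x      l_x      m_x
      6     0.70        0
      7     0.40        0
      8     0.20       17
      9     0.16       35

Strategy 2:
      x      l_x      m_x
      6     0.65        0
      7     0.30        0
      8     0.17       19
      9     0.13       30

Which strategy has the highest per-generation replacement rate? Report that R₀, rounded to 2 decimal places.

Strategy 1: R₀ = 0.70×0 + 0.40×0 + 0.20×17 + 0.16×35 = 9.0000
Strategy 2: R₀ = 0.65×0 + 0.30×0 + 0.17×19 + 0.13×30 = 7.1300
Highest R₀: strategy 1 with 9.0000.

9.00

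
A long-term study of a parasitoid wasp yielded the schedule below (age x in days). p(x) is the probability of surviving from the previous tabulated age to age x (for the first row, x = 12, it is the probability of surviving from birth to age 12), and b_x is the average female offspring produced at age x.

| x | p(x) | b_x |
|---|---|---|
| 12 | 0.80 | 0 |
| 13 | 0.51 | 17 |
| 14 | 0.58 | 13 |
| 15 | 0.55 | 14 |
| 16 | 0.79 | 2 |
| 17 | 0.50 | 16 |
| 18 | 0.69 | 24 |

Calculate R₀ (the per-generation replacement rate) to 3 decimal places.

Survivorship from birth: l_x = p_12·p_13·…·p_x.
  l_12 = 0.80000
  l_13 = 0.40800
  l_14 = 0.23664
  l_15 = 0.13015
  l_16 = 0.10282
  l_17 = 0.05141
  l_18 = 0.03547
R₀ = Σ l_x b_x:
  age 12: 0.80000 × 0 = 0.0000
  age 13: 0.40800 × 17 = 6.9360
  age 14: 0.23664 × 13 = 3.0763
  age 15: 0.13015 × 14 = 1.8221
  age 16: 0.10282 × 2 = 0.2056
  age 17: 0.05141 × 16 = 0.8226
  age 18: 0.03547 × 24 = 0.8513
R₀ = 0.0000 + 6.9360 + 3.0763 + 1.8221 + 0.2056 + 0.8226 + 0.8513 = 13.7139

13.714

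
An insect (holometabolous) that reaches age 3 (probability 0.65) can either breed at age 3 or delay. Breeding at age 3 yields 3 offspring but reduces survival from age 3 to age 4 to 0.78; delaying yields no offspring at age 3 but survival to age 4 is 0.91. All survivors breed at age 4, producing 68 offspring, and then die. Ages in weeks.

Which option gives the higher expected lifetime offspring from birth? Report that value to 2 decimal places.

40.22

breed at age 3: R₀ = 0.65 × (3 + 0.78 × 68) = 0.65 × 56.0400 = 36.4260
delay to age 4: R₀ = 0.65 × (0.91 × 68) = 0.65 × 61.8800 = 40.2220
Higher: delay to age 4 (40.2220).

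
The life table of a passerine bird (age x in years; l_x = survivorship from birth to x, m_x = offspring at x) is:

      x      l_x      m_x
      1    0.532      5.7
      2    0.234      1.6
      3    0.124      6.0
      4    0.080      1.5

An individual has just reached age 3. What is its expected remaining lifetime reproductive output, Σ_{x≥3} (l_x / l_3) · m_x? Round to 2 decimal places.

6.97

l_3 = 0.124. Conditional survival from age 3 to x is l_x / l_3.
  x=3: (0.124/0.124) × 6.0 = 6.0000
  x=4: (0.080/0.124) × 1.5 = 0.9677
Sum = 6.0000 + 0.9677 = 6.9677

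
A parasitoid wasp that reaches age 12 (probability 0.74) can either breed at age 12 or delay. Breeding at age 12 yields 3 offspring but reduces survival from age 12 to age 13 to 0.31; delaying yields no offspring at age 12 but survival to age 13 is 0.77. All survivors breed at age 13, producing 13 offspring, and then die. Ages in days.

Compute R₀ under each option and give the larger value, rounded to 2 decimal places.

7.41

breed at age 12: R₀ = 0.74 × (3 + 0.31 × 13) = 0.74 × 7.0300 = 5.2022
delay to age 13: R₀ = 0.74 × (0.77 × 13) = 0.74 × 10.0100 = 7.4074
Higher: delay to age 13 (7.4074).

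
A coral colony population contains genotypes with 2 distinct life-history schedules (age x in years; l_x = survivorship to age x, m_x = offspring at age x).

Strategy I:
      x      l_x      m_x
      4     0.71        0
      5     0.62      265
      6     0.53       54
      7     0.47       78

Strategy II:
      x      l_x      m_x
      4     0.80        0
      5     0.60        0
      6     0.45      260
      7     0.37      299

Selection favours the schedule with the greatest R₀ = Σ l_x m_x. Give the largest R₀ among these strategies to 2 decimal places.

Strategy I: R₀ = 0.71×0 + 0.62×265 + 0.53×54 + 0.47×78 = 229.5800
Strategy II: R₀ = 0.80×0 + 0.60×0 + 0.45×260 + 0.37×299 = 227.6300
Highest R₀: strategy I with 229.5800.

229.58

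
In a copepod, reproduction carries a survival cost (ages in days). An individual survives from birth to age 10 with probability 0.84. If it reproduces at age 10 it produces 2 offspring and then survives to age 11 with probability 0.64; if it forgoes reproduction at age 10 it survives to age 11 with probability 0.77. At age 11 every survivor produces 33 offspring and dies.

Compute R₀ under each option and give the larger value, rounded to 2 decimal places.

breed at age 10: R₀ = 0.84 × (2 + 0.64 × 33) = 0.84 × 23.1200 = 19.4208
delay to age 11: R₀ = 0.84 × (0.77 × 33) = 0.84 × 25.4100 = 21.3444
Higher: delay to age 11 (21.3444).

21.34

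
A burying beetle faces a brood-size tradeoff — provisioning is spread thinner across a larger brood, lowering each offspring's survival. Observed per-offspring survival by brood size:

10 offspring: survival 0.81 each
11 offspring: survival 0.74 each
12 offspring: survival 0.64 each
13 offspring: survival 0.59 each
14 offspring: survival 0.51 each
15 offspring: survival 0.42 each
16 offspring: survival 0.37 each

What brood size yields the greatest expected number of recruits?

Expected recruits = c × s(c):
  c=10: 10 × 0.81 = 8.100
  c=11: 11 × 0.74 = 8.140
  c=12: 12 × 0.64 = 7.680
  c=13: 13 × 0.59 = 7.670
  c=14: 14 × 0.51 = 7.140
  c=15: 15 × 0.42 = 6.300
  c=16: 16 × 0.37 = 5.920
Maximum at c = 11 (8.140 recruits).

11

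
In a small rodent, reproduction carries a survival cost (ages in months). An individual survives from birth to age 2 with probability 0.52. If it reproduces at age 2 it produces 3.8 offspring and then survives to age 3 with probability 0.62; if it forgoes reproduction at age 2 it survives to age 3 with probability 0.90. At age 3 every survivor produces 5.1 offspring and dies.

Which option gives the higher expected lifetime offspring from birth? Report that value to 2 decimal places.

breed at age 2: R₀ = 0.52 × (3.8 + 0.62 × 5.1) = 0.52 × 6.9620 = 3.6202
delay to age 3: R₀ = 0.52 × (0.90 × 5.1) = 0.52 × 4.5900 = 2.3868
Higher: breed at age 2 (3.6202).

3.62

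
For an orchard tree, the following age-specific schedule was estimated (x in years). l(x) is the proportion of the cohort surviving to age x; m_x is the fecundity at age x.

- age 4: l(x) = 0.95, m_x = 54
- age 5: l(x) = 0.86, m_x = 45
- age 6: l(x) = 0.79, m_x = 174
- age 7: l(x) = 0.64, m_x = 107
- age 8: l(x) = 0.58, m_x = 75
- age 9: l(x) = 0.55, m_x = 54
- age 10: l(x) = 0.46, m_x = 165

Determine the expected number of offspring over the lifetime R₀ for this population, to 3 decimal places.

R₀ = Σ l(x) m_x:
  age 4: 0.95 × 54 = 51.3000
  age 5: 0.86 × 45 = 38.7000
  age 6: 0.79 × 174 = 137.4600
  age 7: 0.64 × 107 = 68.4800
  age 8: 0.58 × 75 = 43.5000
  age 9: 0.55 × 54 = 29.7000
  age 10: 0.46 × 165 = 75.9000
R₀ = 51.3000 + 38.7000 + 137.4600 + 68.4800 + 43.5000 + 29.7000 + 75.9000 = 445.0400

445.040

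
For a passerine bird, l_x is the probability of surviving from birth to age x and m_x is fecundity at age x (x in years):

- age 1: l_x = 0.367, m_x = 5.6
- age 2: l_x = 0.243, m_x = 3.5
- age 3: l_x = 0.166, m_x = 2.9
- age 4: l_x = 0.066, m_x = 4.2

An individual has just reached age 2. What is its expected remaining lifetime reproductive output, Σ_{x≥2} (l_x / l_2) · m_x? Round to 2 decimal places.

l_2 = 0.243. Conditional survival from age 2 to x is l_x / l_2.
  x=2: (0.243/0.243) × 3.5 = 3.5000
  x=3: (0.166/0.243) × 2.9 = 1.9811
  x=4: (0.066/0.243) × 4.2 = 1.1407
Sum = 3.5000 + 1.9811 + 1.1407 = 6.6218

6.62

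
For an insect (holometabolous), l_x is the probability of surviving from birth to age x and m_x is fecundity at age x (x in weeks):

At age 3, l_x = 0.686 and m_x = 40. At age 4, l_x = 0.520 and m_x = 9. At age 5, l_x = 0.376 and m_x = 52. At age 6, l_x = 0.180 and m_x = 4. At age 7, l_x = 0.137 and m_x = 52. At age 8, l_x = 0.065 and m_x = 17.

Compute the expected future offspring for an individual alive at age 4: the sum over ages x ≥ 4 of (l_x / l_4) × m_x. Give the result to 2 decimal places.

l_4 = 0.520. Conditional survival from age 4 to x is l_x / l_4.
  x=4: (0.520/0.520) × 9 = 9.0000
  x=5: (0.376/0.520) × 52 = 37.6000
  x=6: (0.180/0.520) × 4 = 1.3846
  x=7: (0.137/0.520) × 52 = 13.7000
  x=8: (0.065/0.520) × 17 = 2.1250
Sum = 9.0000 + 37.6000 + 1.3846 + 13.7000 + 2.1250 = 63.8096

63.81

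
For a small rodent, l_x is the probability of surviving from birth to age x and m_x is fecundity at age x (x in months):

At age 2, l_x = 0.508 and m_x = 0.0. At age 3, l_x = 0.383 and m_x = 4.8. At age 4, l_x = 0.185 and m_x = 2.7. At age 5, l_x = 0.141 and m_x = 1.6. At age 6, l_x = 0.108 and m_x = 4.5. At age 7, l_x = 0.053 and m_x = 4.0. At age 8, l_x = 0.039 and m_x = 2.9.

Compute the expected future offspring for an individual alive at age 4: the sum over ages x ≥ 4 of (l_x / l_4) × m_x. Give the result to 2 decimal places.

8.30

l_4 = 0.185. Conditional survival from age 4 to x is l_x / l_4.
  x=4: (0.185/0.185) × 2.7 = 2.7000
  x=5: (0.141/0.185) × 1.6 = 1.2195
  x=6: (0.108/0.185) × 4.5 = 2.6270
  x=7: (0.053/0.185) × 4.0 = 1.1459
  x=8: (0.039/0.185) × 2.9 = 0.6114
Sum = 2.7000 + 1.2195 + 2.6270 + 1.1459 + 0.6114 = 8.3038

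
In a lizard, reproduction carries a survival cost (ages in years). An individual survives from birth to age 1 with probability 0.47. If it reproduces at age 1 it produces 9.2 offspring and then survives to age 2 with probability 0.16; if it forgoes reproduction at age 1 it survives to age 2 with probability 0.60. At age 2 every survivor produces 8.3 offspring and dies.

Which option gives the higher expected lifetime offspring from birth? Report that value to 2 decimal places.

breed at age 1: R₀ = 0.47 × (9.2 + 0.16 × 8.3) = 0.47 × 10.5280 = 4.9482
delay to age 2: R₀ = 0.47 × (0.60 × 8.3) = 0.47 × 4.9800 = 2.3406
Higher: breed at age 1 (4.9482).

4.95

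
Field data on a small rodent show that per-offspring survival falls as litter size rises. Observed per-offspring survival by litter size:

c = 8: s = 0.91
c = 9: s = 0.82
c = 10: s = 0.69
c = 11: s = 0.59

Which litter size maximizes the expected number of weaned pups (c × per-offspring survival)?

9

Expected weaned pups = c × s(c):
  c=8: 8 × 0.91 = 7.280
  c=9: 9 × 0.82 = 7.380
  c=10: 10 × 0.69 = 6.900
  c=11: 11 × 0.59 = 6.490
Maximum at c = 9 (7.380 weaned pups).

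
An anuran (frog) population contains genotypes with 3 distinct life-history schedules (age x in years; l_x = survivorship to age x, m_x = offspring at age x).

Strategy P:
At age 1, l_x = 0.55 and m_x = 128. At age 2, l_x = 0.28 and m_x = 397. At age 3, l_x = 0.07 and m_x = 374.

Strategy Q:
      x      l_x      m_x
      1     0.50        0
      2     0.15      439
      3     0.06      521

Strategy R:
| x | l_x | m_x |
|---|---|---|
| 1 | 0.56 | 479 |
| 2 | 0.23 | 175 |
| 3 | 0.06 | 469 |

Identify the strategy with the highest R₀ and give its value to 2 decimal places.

Strategy P: R₀ = 0.55×128 + 0.28×397 + 0.07×374 = 207.7400
Strategy Q: R₀ = 0.50×0 + 0.15×439 + 0.06×521 = 97.1100
Strategy R: R₀ = 0.56×479 + 0.23×175 + 0.06×469 = 336.6300
Highest R₀: strategy R with 336.6300.

336.63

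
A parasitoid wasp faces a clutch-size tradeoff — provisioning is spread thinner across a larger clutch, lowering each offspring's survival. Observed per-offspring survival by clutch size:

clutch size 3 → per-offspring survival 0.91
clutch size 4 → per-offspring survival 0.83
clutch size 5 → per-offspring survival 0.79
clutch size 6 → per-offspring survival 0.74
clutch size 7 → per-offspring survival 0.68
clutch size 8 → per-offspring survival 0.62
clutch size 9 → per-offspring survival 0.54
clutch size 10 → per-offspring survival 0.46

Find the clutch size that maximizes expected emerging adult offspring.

Expected emerging adult offspring = c × s(c):
  c=3: 3 × 0.91 = 2.730
  c=4: 4 × 0.83 = 3.320
  c=5: 5 × 0.79 = 3.950
  c=6: 6 × 0.74 = 4.440
  c=7: 7 × 0.68 = 4.760
  c=8: 8 × 0.62 = 4.960
  c=9: 9 × 0.54 = 4.860
  c=10: 10 × 0.46 = 4.600
Maximum at c = 8 (4.960 emerging adult offspring).

8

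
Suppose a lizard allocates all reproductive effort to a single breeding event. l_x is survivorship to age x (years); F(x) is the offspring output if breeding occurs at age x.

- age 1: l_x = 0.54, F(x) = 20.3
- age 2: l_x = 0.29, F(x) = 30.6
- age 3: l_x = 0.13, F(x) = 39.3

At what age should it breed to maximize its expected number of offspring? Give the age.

1

Expected offspring if breeding at age x = l_x × F(x):
  age 1: 0.54 × 20.3 = 10.962
  age 2: 0.29 × 30.6 = 8.874
  age 3: 0.13 × 39.3 = 5.109
Maximum at age 1 (10.962).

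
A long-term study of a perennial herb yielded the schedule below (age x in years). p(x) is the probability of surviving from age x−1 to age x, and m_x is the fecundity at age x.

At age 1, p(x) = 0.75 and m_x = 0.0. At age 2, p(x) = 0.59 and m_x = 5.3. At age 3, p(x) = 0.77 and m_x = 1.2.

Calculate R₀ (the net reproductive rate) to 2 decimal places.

2.75

Survivorship from birth: l_x = p_1·p_2·…·p_x.
  l_1 = 0.75000
  l_2 = 0.44250
  l_3 = 0.34073
R₀ = Σ l_x m_x:
  age 1: 0.75000 × 0.0 = 0.0000
  age 2: 0.44250 × 5.3 = 2.3453
  age 3: 0.34073 × 1.2 = 0.4089
R₀ = 0.0000 + 2.3453 + 0.4089 = 2.7541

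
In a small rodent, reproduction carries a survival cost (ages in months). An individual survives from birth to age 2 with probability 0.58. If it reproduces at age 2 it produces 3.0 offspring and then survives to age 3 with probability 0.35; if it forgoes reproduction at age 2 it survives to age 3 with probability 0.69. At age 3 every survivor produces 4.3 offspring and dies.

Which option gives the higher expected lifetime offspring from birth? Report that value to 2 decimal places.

breed at age 2: R₀ = 0.58 × (3.0 + 0.35 × 4.3) = 0.58 × 4.5050 = 2.6129
delay to age 3: R₀ = 0.58 × (0.69 × 4.3) = 0.58 × 2.9670 = 1.7209
Higher: breed at age 2 (2.6129).

2.61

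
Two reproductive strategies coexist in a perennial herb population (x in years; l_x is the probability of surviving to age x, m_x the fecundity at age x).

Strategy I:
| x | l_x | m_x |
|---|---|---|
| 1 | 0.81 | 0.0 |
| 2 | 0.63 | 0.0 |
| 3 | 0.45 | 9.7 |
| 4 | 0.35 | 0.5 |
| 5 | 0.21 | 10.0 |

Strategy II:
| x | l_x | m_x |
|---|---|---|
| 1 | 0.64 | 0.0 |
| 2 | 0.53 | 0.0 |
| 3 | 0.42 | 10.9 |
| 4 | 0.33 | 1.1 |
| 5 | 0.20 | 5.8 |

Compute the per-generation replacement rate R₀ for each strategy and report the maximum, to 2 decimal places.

6.64

Strategy I: R₀ = 0.81×0.0 + 0.63×0.0 + 0.45×9.7 + 0.35×0.5 + 0.21×10.0 = 6.6400
Strategy II: R₀ = 0.64×0.0 + 0.53×0.0 + 0.42×10.9 + 0.33×1.1 + 0.20×5.8 = 6.1010
Highest R₀: strategy I with 6.6400.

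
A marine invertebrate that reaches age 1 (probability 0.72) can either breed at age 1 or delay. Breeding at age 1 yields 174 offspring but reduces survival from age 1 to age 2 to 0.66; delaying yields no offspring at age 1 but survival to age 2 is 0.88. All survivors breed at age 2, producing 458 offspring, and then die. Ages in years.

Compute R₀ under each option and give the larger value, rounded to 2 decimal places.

breed at age 1: R₀ = 0.72 × (174 + 0.66 × 458) = 0.72 × 476.2800 = 342.9216
delay to age 2: R₀ = 0.72 × (0.88 × 458) = 0.72 × 403.0400 = 290.1888
Higher: breed at age 1 (342.9216).

342.92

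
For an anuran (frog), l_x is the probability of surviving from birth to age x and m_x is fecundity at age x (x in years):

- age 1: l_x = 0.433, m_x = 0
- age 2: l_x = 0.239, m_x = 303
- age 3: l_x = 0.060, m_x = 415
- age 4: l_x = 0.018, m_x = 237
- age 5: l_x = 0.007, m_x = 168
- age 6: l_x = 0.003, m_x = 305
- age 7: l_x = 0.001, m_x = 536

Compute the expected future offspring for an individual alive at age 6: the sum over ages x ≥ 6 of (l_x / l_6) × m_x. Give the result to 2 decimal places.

l_6 = 0.003. Conditional survival from age 6 to x is l_x / l_6.
  x=6: (0.003/0.003) × 305 = 305.0000
  x=7: (0.001/0.003) × 536 = 178.6667
Sum = 305.0000 + 178.6667 = 483.6667

483.67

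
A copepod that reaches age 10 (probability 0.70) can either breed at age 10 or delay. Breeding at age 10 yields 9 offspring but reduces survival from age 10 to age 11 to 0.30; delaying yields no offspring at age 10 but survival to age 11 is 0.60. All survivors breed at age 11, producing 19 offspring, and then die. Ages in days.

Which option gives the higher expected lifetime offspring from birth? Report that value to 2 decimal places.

breed at age 10: R₀ = 0.70 × (9 + 0.30 × 19) = 0.70 × 14.7000 = 10.2900
delay to age 11: R₀ = 0.70 × (0.60 × 19) = 0.70 × 11.4000 = 7.9800
Higher: breed at age 10 (10.2900).

10.29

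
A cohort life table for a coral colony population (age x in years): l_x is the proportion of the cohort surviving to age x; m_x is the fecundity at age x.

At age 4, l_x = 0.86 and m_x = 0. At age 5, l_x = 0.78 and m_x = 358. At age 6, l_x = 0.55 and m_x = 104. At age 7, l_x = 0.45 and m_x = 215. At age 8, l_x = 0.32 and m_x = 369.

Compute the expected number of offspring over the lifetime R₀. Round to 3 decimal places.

R₀ = Σ l_x m_x:
  age 4: 0.86 × 0 = 0.0000
  age 5: 0.78 × 358 = 279.2400
  age 6: 0.55 × 104 = 57.2000
  age 7: 0.45 × 215 = 96.7500
  age 8: 0.32 × 369 = 118.0800
R₀ = 0.0000 + 279.2400 + 57.2000 + 96.7500 + 118.0800 = 551.2700

551.270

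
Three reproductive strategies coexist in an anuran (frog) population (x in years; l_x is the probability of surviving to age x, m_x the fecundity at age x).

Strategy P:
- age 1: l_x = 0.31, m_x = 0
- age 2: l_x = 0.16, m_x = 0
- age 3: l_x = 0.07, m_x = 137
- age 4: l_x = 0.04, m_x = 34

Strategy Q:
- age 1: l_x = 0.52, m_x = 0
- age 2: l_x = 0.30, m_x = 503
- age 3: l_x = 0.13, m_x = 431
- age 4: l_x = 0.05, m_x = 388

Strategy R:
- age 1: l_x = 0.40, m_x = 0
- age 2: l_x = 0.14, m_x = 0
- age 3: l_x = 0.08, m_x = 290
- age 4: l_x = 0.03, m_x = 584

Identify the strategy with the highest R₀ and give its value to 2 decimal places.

Strategy P: R₀ = 0.31×0 + 0.16×0 + 0.07×137 + 0.04×34 = 10.9500
Strategy Q: R₀ = 0.52×0 + 0.30×503 + 0.13×431 + 0.05×388 = 226.3300
Strategy R: R₀ = 0.40×0 + 0.14×0 + 0.08×290 + 0.03×584 = 40.7200
Highest R₀: strategy Q with 226.3300.

226.33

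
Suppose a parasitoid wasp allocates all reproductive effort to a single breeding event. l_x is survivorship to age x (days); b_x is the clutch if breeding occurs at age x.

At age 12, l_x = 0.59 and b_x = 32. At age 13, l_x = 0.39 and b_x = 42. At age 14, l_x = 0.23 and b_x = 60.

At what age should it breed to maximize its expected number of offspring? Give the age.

12

Expected offspring if breeding at age x = l_x × b_x:
  age 12: 0.59 × 32 = 18.880
  age 13: 0.39 × 42 = 16.380
  age 14: 0.23 × 60 = 13.800
Maximum at age 12 (18.880).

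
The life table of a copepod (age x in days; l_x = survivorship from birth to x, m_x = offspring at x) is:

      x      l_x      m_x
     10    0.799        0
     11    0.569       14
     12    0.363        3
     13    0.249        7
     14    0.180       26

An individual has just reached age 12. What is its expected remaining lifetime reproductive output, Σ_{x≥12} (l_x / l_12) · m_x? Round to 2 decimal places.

20.69

l_12 = 0.363. Conditional survival from age 12 to x is l_x / l_12.
  x=12: (0.363/0.363) × 3 = 3.0000
  x=13: (0.249/0.363) × 7 = 4.8017
  x=14: (0.180/0.363) × 26 = 12.8926
Sum = 3.0000 + 4.8017 + 12.8926 = 20.6942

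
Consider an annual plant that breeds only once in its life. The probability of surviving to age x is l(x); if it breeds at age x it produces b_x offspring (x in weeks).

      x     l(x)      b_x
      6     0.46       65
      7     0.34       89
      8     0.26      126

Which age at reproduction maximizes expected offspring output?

8

Expected offspring if breeding at age x = l(x) × b_x:
  age 6: 0.46 × 65 = 29.900
  age 7: 0.34 × 89 = 30.260
  age 8: 0.26 × 126 = 32.760
Maximum at age 8 (32.760).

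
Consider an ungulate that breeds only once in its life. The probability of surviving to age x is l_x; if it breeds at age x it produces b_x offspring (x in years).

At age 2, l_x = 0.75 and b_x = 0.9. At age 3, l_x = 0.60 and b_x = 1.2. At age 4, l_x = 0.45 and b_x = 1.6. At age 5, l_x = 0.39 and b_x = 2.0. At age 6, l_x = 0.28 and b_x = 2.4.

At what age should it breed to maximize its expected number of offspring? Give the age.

5

Expected offspring if breeding at age x = l_x × b_x:
  age 2: 0.75 × 0.9 = 0.675
  age 3: 0.60 × 1.2 = 0.720
  age 4: 0.45 × 1.6 = 0.720
  age 5: 0.39 × 2.0 = 0.780
  age 6: 0.28 × 2.4 = 0.672
Maximum at age 5 (0.780).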